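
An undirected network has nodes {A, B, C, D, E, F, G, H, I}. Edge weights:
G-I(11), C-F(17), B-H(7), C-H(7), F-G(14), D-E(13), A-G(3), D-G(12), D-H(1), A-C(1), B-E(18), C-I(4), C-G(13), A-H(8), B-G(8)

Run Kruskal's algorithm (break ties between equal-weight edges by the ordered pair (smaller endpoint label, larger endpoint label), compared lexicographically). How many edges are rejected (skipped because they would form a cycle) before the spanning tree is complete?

Sort edges by weight, then run Kruskal:
A-C (1): add — endpoints in different components.
D-H (1): add — endpoints in different components.
A-G (3): add — endpoints in different components.
C-I (4): add — endpoints in different components.
B-H (7): add — endpoints in different components.
C-H (7): add — endpoints in different components.
A-H (8): skip — A and H already connected.
B-G (8): skip — B and G already connected.
G-I (11): skip — G and I already connected.
D-G (12): skip — D and G already connected.
C-G (13): skip — C and G already connected.
D-E (13): add — endpoints in different components.
F-G (14): add — endpoints in different components.
Edges rejected before the tree was complete: 5.

5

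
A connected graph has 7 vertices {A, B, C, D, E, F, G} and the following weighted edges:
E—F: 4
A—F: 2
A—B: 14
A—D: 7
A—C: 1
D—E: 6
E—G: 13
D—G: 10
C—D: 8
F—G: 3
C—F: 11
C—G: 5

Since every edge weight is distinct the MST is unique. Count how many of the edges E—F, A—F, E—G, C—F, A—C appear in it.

Kruskal's algorithm — process edges by increasing weight (ties by edge label):
A—C (1): add. Components now {A,C} {B} {D} {E} {F} {G}
A—F (2): add. Components now {A,C,F} {B} {D} {E} {G}
F—G (3): add. Components now {A,C,F,G} {B} {D} {E}
E—F (4): add. Components now {A,C,E,F,G} {B} {D}
C—G (5): skip — C and G already connected.
D—E (6): add. Components now {A,C,D,E,F,G} {B}
A—D (7): skip — A and D already connected.
C—D (8): skip — C and D already connected.
D—G (10): skip — D and G already connected.
C—F (11): skip — C and F already connected.
E—G (13): skip — E and G already connected.
A—B (14): add. Components now {A,B,C,D,E,F,G}
MST edge set: {A—C, A—F, F—G, E—F, D—E, A—B}.
Of the listed edges, {E—F, A—F, A—C} are in the MST → 3.

3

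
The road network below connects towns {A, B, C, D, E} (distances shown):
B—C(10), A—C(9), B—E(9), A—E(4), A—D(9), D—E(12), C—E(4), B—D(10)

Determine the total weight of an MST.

Kruskal's algorithm — process edges by increasing weight (ties by edge label):
A—E (4): add — endpoints in different components.
C—E (4): add — endpoints in different components.
A—C (9): skip — A and C already connected.
A—D (9): add — endpoints in different components.
B—E (9): add — endpoints in different components.
MST edges: A—E, C—E, A—D, B—E; total weight 4+4+9+9 = 26.

26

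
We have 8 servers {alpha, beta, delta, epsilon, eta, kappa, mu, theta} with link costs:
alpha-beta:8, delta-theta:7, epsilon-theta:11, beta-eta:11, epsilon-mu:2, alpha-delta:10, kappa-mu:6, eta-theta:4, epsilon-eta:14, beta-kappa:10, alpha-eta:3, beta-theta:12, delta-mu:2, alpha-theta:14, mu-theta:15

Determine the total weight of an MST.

32

Prim's algorithm from mu:
Step 1: cheapest edge leaving the tree is delta-mu (2); add delta.
Step 2: cheapest edge leaving the tree is epsilon-mu (2); add epsilon.
Step 3: cheapest edge leaving the tree is kappa-mu (6); add kappa.
Step 4: cheapest edge leaving the tree is delta-theta (7); add theta.
Step 5: cheapest edge leaving the tree is eta-theta (4); add eta.
Step 6: cheapest edge leaving the tree is alpha-eta (3); add alpha.
Step 7: cheapest edge leaving the tree is alpha-beta (8); add beta.
MST edges: delta-mu, epsilon-mu, kappa-mu, delta-theta, eta-theta, alpha-eta, alpha-beta; total weight 2+2+6+7+4+3+8 = 32.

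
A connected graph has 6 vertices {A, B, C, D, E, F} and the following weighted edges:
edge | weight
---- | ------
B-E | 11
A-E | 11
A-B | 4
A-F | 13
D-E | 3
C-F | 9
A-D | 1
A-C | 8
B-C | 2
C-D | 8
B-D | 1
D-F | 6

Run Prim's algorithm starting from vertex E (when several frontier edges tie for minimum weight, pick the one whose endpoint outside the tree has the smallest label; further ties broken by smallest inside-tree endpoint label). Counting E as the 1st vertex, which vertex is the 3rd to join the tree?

A

Grow the tree from E using Prim:
Step 1: cheapest edge leaving the tree is D-E (3); add D.
Step 2: cheapest edge leaving the tree is A-D (1); add A.
Step 3: cheapest edge leaving the tree is B-D (1); add B.
Step 4: cheapest edge leaving the tree is B-C (2); add C.
Step 5: cheapest edge leaving the tree is D-F (6); add F.
Vertex order: E, D, A, B, C, F. The 3rd vertex is A.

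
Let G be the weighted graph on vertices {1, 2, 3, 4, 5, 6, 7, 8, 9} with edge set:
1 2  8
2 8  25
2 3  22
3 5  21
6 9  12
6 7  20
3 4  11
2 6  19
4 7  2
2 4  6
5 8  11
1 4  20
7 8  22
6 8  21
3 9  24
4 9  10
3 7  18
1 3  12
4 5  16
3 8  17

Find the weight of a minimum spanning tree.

Prim's algorithm from 3:
Step 1: cheapest edge leaving the tree is 3 4 (11); add 4.
Step 2: cheapest edge leaving the tree is 4 7 (2); add 7.
Step 3: cheapest edge leaving the tree is 2 4 (6); add 2.
Step 4: cheapest edge leaving the tree is 1 2 (8); add 1.
Step 5: cheapest edge leaving the tree is 4 9 (10); add 9.
Step 6: cheapest edge leaving the tree is 6 9 (12); add 6.
Step 7: cheapest edge leaving the tree is 4 5 (16); add 5.
Step 8: cheapest edge leaving the tree is 5 8 (11); add 8.
MST edges: 3 4, 4 7, 2 4, 1 2, 4 9, 6 9, 4 5, 5 8; total weight 11+2+6+8+10+12+16+11 = 76.

76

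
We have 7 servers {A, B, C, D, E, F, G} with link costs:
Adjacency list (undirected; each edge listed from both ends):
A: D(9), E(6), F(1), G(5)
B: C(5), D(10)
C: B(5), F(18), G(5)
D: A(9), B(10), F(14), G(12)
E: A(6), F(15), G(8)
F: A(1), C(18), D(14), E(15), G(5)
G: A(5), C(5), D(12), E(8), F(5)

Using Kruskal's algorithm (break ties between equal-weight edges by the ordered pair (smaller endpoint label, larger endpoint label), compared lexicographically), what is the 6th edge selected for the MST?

A-D

Kruskal's algorithm — process edges by increasing weight (ties by edge label):
A-F (1): add. Components now {A,F} {B} {C} {D} {E} {G}
A-G (5): add. Components now {A,F,G} {B} {C} {D} {E}
B-C (5): add. Components now {A,F,G} {B,C} {D} {E}
C-G (5): add. Components now {A,B,C,F,G} {D} {E}
F-G (5): skip — F and G already connected.
A-E (6): add. Components now {A,B,C,E,F,G} {D}
E-G (8): skip — E and G already connected.
A-D (9): add. Components now {A,B,C,D,E,F,G}
The 6th edge added is A-D.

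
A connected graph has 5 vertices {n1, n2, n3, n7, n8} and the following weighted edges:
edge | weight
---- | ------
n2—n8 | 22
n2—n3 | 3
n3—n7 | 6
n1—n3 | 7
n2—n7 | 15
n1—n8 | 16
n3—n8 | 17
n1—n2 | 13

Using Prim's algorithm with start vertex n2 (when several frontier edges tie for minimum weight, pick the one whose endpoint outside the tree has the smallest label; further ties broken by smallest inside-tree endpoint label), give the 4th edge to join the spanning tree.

n1-n8

Prim, starting at n2.
Step 1: frontier [n2—n3 3, n1—n2 13, n2—n7 15, n2—n8 22] → take n2—n3 (3); add n3.
Step 2: frontier [n1—n2 13, n2—n7 15, n2—n8 22, n3—n7 6, n1—n3 7, n3—n8 17] → take n3—n7 (6); add n7.
Step 3: frontier [n1—n2 13, n2—n8 22, n1—n3 7, n3—n8 17] → take n1—n3 (7); add n1.
Step 4: frontier [n1—n8 16, n2—n8 22, n3—n8 17] → take n1—n8 (16); add n8.
The 4th edge added is n1—n8.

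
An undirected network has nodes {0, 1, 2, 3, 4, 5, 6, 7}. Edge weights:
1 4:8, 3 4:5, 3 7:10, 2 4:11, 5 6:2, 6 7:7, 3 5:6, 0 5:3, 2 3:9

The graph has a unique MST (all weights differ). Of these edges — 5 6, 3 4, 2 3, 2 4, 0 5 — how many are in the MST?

Sort edges by weight, then run Kruskal:
5 6 (2): add — endpoints in different components.
0 5 (3): add — endpoints in different components.
3 4 (5): add — endpoints in different components.
3 5 (6): add — endpoints in different components.
6 7 (7): add — endpoints in different components.
1 4 (8): add — endpoints in different components.
2 3 (9): add — endpoints in different components.
MST edge set: {5 6, 0 5, 3 4, 3 5, 6 7, 1 4, 2 3}.
Of the listed edges, {5 6, 3 4, 2 3, 0 5} are in the MST → 4.

4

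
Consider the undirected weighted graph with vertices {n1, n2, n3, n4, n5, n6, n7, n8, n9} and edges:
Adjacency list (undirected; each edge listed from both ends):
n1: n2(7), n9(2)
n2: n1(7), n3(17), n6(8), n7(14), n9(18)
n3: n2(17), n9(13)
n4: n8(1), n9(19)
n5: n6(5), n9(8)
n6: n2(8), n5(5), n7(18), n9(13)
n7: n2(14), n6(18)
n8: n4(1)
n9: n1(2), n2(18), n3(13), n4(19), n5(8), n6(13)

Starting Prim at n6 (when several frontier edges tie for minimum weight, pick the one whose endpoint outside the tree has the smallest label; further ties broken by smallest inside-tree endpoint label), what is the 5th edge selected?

n3-n9

Grow the tree from n6 using Prim:
Step 1: cheapest edge leaving the tree is n5—n6 (5); add n5.
Step 2: cheapest edge leaving the tree is n2—n6 (8); add n2.
Step 3: cheapest edge leaving the tree is n1—n2 (7); add n1.
Step 4: cheapest edge leaving the tree is n1—n9 (2); add n9.
Step 5: cheapest edge leaving the tree is n3—n9 (13); add n3.
Step 6: cheapest edge leaving the tree is n2—n7 (14); add n7.
Step 7: cheapest edge leaving the tree is n4—n9 (19); add n4.
Step 8: cheapest edge leaving the tree is n4—n8 (1); add n8.
The 5th edge added is n3—n9.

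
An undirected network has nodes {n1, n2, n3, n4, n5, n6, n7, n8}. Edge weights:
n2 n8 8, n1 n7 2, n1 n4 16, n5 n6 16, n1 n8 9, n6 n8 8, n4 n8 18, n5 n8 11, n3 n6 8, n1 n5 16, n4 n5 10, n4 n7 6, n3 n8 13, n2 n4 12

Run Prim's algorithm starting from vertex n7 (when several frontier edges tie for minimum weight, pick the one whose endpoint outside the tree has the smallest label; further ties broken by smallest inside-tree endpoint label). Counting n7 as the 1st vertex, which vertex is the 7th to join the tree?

n3

Prim's algorithm from n7:
Step 1: frontier [n1 n7 2, n4 n7 6] → take n1 n7 (2); add n1.
Step 2: frontier [n1 n8 9, n1 n4 16, n1 n5 16, n4 n7 6] → take n4 n7 (6); add n4.
Step 3: frontier [n1 n8 9, n1 n5 16, n4 n5 10, n2 n4 12, n4 n8 18] → take n1 n8 (9); add n8.
Step 4: frontier [n1 n5 16, n4 n5 10, n2 n4 12, n2 n8 8, n6 n8 8, n5 n8 11, n3 n8 13] → take n2 n8 (8); add n2.
Step 5: frontier [n1 n5 16, n4 n5 10, n6 n8 8, n5 n8 11, n3 n8 13] → take n6 n8 (8); add n6.
Step 6: frontier [n1 n5 16, n4 n5 10, n3 n6 8, n5 n6 16, n5 n8 11, n3 n8 13] → take n3 n6 (8); add n3.
Step 7: frontier [n1 n5 16, n4 n5 10, n5 n6 16, n5 n8 11] → take n4 n5 (10); add n5.
Vertex order: n7, n1, n4, n8, n2, n6, n3, n5. The 7th vertex is n3.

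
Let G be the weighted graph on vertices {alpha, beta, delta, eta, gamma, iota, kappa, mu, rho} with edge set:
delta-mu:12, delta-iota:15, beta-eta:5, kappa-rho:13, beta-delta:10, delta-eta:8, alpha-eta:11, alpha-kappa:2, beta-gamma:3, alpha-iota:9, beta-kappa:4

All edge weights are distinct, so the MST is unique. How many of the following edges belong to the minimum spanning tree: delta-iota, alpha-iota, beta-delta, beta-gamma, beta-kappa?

3

Sort edges by weight, then run Kruskal:
alpha-kappa (2): add — endpoints in different components.
beta-gamma (3): add — endpoints in different components.
beta-kappa (4): add — endpoints in different components.
beta-eta (5): add — endpoints in different components.
delta-eta (8): add — endpoints in different components.
alpha-iota (9): add — endpoints in different components.
beta-delta (10): skip — beta and delta already connected.
alpha-eta (11): skip — eta and alpha already connected.
delta-mu (12): add — endpoints in different components.
kappa-rho (13): add — endpoints in different components.
MST edge set: {alpha-kappa, beta-gamma, beta-kappa, beta-eta, delta-eta, alpha-iota, delta-mu, kappa-rho}.
Of the listed edges, {alpha-iota, beta-gamma, beta-kappa} are in the MST → 3.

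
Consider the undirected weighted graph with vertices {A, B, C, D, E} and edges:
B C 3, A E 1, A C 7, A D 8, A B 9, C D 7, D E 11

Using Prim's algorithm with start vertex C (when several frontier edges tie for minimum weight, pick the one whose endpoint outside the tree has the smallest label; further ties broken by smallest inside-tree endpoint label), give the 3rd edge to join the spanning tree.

Grow the tree from C using Prim:
Step 1: cheapest edge leaving the tree is B C (3); add B.
Step 2: cheapest edge leaving the tree is A C (7); add A.
Step 3: cheapest edge leaving the tree is A E (1); add E.
Step 4: cheapest edge leaving the tree is C D (7); add D.
The 3rd edge added is A E.

A-E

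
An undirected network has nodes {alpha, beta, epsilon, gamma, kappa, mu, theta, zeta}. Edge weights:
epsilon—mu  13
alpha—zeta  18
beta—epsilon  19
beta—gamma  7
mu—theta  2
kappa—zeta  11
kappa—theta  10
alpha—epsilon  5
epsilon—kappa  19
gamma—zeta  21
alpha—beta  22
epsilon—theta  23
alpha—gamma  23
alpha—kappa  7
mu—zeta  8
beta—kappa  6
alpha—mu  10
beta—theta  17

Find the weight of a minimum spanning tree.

45

Grow the tree from kappa using Prim:
Step 1: cheapest edge leaving the tree is beta—kappa (6); add beta.
Step 2: cheapest edge leaving the tree is alpha—kappa (7); add alpha.
Step 3: cheapest edge leaving the tree is alpha—epsilon (5); add epsilon.
Step 4: cheapest edge leaving the tree is beta—gamma (7); add gamma.
Step 5: cheapest edge leaving the tree is alpha—mu (10); add mu.
Step 6: cheapest edge leaving the tree is mu—theta (2); add theta.
Step 7: cheapest edge leaving the tree is mu—zeta (8); add zeta.
MST edges: beta—kappa, alpha—kappa, alpha—epsilon, beta—gamma, alpha—mu, mu—theta, mu—zeta; total weight 6+7+5+7+10+2+8 = 45.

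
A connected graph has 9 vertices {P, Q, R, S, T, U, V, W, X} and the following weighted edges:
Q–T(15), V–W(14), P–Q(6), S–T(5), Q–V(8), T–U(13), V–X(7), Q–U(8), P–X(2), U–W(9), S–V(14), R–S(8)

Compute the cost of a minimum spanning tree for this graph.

58

Kruskal's algorithm — process edges by increasing weight (ties by edge label):
P–X (2): add — endpoints in different components.
S–T (5): add — endpoints in different components.
P–Q (6): add — endpoints in different components.
V–X (7): add — endpoints in different components.
Q–U (8): add — endpoints in different components.
Q–V (8): skip — Q and V already connected.
R–S (8): add — endpoints in different components.
U–W (9): add — endpoints in different components.
T–U (13): add — endpoints in different components.
MST edges: P–X, S–T, P–Q, V–X, Q–U, R–S, U–W, T–U; total weight 2+5+6+7+8+8+9+13 = 58.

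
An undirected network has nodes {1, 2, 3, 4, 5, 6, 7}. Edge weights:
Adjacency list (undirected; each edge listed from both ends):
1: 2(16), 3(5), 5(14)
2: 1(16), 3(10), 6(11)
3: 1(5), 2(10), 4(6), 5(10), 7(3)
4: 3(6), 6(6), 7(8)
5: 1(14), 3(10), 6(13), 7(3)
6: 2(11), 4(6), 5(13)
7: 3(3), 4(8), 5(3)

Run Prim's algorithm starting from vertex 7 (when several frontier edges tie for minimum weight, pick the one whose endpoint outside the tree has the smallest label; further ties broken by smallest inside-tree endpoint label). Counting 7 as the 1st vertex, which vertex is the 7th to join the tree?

2

Prim's algorithm from 7:
Step 1: cheapest edge leaving the tree is 3–7 (3); add 3.
Step 2: cheapest edge leaving the tree is 5–7 (3); add 5.
Step 3: cheapest edge leaving the tree is 1–3 (5); add 1.
Step 4: cheapest edge leaving the tree is 3–4 (6); add 4.
Step 5: cheapest edge leaving the tree is 4–6 (6); add 6.
Step 6: cheapest edge leaving the tree is 2–3 (10); add 2.
Vertex order: 7, 3, 5, 1, 4, 6, 2. The 7th vertex is 2.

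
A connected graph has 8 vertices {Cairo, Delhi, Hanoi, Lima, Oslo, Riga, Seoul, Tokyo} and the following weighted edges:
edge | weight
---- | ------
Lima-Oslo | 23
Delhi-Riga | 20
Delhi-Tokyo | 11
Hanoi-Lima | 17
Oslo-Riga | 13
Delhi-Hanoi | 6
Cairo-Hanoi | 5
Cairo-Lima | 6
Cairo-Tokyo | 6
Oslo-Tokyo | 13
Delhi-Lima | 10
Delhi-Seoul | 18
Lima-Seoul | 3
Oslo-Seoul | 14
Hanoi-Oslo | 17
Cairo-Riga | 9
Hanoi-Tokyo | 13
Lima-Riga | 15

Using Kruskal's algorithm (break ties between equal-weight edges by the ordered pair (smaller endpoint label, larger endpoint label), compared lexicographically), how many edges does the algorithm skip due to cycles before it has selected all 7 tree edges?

3

Kruskal's algorithm — process edges by increasing weight (ties by edge label):
Lima-Seoul (3): add — endpoints in different components.
Cairo-Hanoi (5): add — endpoints in different components.
Cairo-Lima (6): add — endpoints in different components.
Cairo-Tokyo (6): add — endpoints in different components.
Delhi-Hanoi (6): add — endpoints in different components.
Cairo-Riga (9): add — endpoints in different components.
Delhi-Lima (10): skip — Delhi and Lima already connected.
Delhi-Tokyo (11): skip — Delhi and Tokyo already connected.
Hanoi-Tokyo (13): skip — Hanoi and Tokyo already connected.
Oslo-Riga (13): add — endpoints in different components.
Edges rejected before the tree was complete: 3.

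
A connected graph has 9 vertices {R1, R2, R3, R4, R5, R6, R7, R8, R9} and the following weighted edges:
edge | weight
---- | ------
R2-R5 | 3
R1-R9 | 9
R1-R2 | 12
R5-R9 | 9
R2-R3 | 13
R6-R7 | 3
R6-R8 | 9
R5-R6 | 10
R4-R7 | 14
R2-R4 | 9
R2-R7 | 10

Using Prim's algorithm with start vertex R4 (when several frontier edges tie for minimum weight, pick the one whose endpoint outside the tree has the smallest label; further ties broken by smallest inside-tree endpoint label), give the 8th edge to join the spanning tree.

R2-R3

Prim, starting at R4.
Step 1: cheapest edge leaving the tree is R2-R4 (9); add R2.
Step 2: cheapest edge leaving the tree is R2-R5 (3); add R5.
Step 3: cheapest edge leaving the tree is R5-R9 (9); add R9.
Step 4: cheapest edge leaving the tree is R1-R9 (9); add R1.
Step 5: cheapest edge leaving the tree is R5-R6 (10); add R6.
Step 6: cheapest edge leaving the tree is R6-R7 (3); add R7.
Step 7: cheapest edge leaving the tree is R6-R8 (9); add R8.
Step 8: cheapest edge leaving the tree is R2-R3 (13); add R3.
The 8th edge added is R2-R3.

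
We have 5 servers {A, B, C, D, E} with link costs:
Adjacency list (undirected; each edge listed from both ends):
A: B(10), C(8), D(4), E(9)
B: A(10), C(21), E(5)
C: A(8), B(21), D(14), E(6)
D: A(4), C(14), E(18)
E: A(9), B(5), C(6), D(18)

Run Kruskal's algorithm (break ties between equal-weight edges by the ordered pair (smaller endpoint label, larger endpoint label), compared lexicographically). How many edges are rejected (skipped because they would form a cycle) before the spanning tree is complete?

0

Kruskal: consider edges lightest-first.
A D (4): add — endpoints in different components.
B E (5): add — endpoints in different components.
C E (6): add — endpoints in different components.
A C (8): add — endpoints in different components.
Edges rejected before the tree was complete: 0.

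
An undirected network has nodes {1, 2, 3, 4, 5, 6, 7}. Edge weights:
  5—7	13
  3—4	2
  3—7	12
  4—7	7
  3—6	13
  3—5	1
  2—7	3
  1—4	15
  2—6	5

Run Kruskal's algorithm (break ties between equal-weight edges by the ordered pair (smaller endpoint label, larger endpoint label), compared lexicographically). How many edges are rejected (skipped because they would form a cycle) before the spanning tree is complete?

Kruskal: consider edges lightest-first.
3—5 (1): add — endpoints in different components.
3—4 (2): add — endpoints in different components.
2—7 (3): add — endpoints in different components.
2—6 (5): add — endpoints in different components.
4—7 (7): add — endpoints in different components.
3—7 (12): skip — 3 and 7 already connected.
3—6 (13): skip — 3 and 6 already connected.
5—7 (13): skip — 5 and 7 already connected.
1—4 (15): add — endpoints in different components.
Edges rejected before the tree was complete: 3.

3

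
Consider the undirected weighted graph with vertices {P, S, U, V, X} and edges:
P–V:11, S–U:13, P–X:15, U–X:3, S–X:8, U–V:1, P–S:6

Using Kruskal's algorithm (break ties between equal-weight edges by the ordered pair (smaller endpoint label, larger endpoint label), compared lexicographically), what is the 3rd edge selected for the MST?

P-S

Sort edges by weight, then run Kruskal:
U–V (1): add — endpoints in different components.
U–X (3): add — endpoints in different components.
P–S (6): add — endpoints in different components.
S–X (8): add — endpoints in different components.
The 3rd edge added is P–S.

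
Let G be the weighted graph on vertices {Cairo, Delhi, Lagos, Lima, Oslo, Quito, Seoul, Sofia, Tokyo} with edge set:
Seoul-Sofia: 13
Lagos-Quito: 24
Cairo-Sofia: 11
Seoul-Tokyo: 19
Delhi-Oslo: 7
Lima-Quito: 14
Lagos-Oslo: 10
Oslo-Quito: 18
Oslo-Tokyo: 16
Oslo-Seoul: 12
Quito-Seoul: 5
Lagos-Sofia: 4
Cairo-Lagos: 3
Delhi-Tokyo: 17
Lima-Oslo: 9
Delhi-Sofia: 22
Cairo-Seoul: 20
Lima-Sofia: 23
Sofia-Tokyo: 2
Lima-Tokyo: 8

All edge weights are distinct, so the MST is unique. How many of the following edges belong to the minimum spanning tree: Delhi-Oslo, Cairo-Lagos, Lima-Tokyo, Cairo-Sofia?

Sort edges by weight, then run Kruskal:
Sofia-Tokyo (2): add — endpoints in different components.
Cairo-Lagos (3): add — endpoints in different components.
Lagos-Sofia (4): add — endpoints in different components.
Quito-Seoul (5): add — endpoints in different components.
Delhi-Oslo (7): add — endpoints in different components.
Lima-Tokyo (8): add — endpoints in different components.
Lima-Oslo (9): add — endpoints in different components.
Lagos-Oslo (10): skip — Oslo and Lagos already connected.
Cairo-Sofia (11): skip — Sofia and Cairo already connected.
Oslo-Seoul (12): add — endpoints in different components.
MST edge set: {Sofia-Tokyo, Cairo-Lagos, Lagos-Sofia, Quito-Seoul, Delhi-Oslo, Lima-Tokyo, Lima-Oslo, Oslo-Seoul}.
Of the listed edges, {Delhi-Oslo, Cairo-Lagos, Lima-Tokyo} are in the MST → 3.

3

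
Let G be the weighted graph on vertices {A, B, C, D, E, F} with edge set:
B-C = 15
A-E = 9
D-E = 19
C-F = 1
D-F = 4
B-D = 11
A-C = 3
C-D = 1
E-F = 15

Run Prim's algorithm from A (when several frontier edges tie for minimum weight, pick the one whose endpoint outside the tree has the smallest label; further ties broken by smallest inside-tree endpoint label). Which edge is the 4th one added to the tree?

A-E

Prim, starting at A.
Step 1: frontier [A-C 3, A-E 9] → take A-C (3); add C.
Step 2: frontier [A-E 9, C-D 1, C-F 1, B-C 15] → take C-D (1); add D.
Step 3: frontier [A-E 9, C-F 1, B-C 15, D-F 4, B-D 11, D-E 19] → take C-F (1); add F.
Step 4: frontier [A-E 9, B-C 15, B-D 11, D-E 19, E-F 15] → take A-E (9); add E.
Step 5: frontier [B-C 15, B-D 11] → take B-D (11); add B.
The 4th edge added is A-E.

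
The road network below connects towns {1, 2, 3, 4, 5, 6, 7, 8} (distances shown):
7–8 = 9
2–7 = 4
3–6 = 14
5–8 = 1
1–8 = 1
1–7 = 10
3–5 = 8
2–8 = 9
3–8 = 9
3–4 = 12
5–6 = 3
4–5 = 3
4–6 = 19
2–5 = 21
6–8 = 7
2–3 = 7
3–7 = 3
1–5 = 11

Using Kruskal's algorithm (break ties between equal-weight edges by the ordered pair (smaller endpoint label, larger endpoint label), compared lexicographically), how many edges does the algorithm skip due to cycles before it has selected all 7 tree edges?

Kruskal: consider edges lightest-first.
1–8 (1): add — endpoints in different components.
5–8 (1): add — endpoints in different components.
3–7 (3): add — endpoints in different components.
4–5 (3): add — endpoints in different components.
5–6 (3): add — endpoints in different components.
2–7 (4): add — endpoints in different components.
2–3 (7): skip — 2 and 3 already connected.
6–8 (7): skip — 6 and 8 already connected.
3–5 (8): add — endpoints in different components.
Edges rejected before the tree was complete: 2.

2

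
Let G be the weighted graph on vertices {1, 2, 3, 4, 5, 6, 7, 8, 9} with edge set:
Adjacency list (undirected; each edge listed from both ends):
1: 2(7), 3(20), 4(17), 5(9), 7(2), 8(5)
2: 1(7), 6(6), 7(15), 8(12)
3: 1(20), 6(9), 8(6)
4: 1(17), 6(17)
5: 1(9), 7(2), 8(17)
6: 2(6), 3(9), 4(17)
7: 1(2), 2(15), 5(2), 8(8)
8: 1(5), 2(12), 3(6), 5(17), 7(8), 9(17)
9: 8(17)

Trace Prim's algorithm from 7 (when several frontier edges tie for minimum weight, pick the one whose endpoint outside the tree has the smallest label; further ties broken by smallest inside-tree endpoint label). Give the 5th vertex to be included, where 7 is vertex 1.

3

Grow the tree from 7 using Prim:
Step 1: cheapest edge leaving the tree is 1 7 (2); add 1.
Step 2: cheapest edge leaving the tree is 5 7 (2); add 5.
Step 3: cheapest edge leaving the tree is 1 8 (5); add 8.
Step 4: cheapest edge leaving the tree is 3 8 (6); add 3.
Step 5: cheapest edge leaving the tree is 1 2 (7); add 2.
Step 6: cheapest edge leaving the tree is 2 6 (6); add 6.
Step 7: cheapest edge leaving the tree is 1 4 (17); add 4.
Step 8: cheapest edge leaving the tree is 8 9 (17); add 9.
Vertex order: 7, 1, 5, 8, 3, 2, 6, 4, 9. The 5th vertex is 3.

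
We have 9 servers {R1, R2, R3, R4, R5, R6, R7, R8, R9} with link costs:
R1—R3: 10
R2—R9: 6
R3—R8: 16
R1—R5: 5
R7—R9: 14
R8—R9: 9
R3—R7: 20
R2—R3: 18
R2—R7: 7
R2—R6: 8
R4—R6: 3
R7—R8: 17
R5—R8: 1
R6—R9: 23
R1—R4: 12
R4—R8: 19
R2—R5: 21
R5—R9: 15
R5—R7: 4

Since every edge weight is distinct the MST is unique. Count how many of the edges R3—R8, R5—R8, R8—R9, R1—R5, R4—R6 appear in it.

3

Kruskal's algorithm — process edges by increasing weight (ties by edge label):
R5—R8 (1): add — endpoints in different components.
R4—R6 (3): add — endpoints in different components.
R5—R7 (4): add — endpoints in different components.
R1—R5 (5): add — endpoints in different components.
R2—R9 (6): add — endpoints in different components.
R2—R7 (7): add — endpoints in different components.
R2—R6 (8): add — endpoints in different components.
R8—R9 (9): skip — R8 and R9 already connected.
R1—R3 (10): add — endpoints in different components.
MST edge set: {R5—R8, R4—R6, R5—R7, R1—R5, R2—R9, R2—R7, R2—R6, R1—R3}.
Of the listed edges, {R5—R8, R1—R5, R4—R6} are in the MST → 3.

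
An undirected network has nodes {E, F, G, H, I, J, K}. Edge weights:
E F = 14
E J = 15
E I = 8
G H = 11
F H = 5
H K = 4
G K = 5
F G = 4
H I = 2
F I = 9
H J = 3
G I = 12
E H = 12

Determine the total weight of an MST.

26

Grow the tree from H using Prim:
Step 1: cheapest edge leaving the tree is H I (2); add I.
Step 2: cheapest edge leaving the tree is H J (3); add J.
Step 3: cheapest edge leaving the tree is H K (4); add K.
Step 4: cheapest edge leaving the tree is F H (5); add F.
Step 5: cheapest edge leaving the tree is F G (4); add G.
Step 6: cheapest edge leaving the tree is E I (8); add E.
MST edges: H I, H J, H K, F H, F G, E I; total weight 2+3+4+5+4+8 = 26.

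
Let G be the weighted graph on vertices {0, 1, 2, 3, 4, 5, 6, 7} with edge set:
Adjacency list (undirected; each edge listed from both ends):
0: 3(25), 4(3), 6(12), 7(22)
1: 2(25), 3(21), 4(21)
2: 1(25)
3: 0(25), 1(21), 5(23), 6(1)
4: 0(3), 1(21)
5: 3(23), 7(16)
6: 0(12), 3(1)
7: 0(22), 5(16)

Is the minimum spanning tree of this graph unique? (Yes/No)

Sort edges by weight, then run Kruskal:
3–6 (1): add — endpoints in different components.
0–4 (3): add — endpoints in different components.
0–6 (12): add — endpoints in different components.
5–7 (16): add — endpoints in different components.
1–3 (21): add — endpoints in different components.
1–4 (21): skip — 1 and 4 already connected.
0–7 (22): add — endpoints in different components.
3–5 (23): skip — 3 and 5 already connected.
0–3 (25): skip — 0 and 3 already connected.
1–2 (25): add — endpoints in different components.
Non-tree edge 1–4 has weight 21, equal to the heaviest edge on its tree cycle — swapping gives another MST of the same weight. Not unique.

No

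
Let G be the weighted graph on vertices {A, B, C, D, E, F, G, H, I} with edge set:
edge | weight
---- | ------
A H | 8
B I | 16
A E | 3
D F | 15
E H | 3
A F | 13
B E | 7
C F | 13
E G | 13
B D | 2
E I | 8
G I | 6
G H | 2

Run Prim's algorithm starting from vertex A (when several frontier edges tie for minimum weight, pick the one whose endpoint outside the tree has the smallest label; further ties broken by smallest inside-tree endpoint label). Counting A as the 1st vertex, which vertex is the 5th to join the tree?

I

Prim's algorithm from A:
Step 1: cheapest edge leaving the tree is A E (3); add E.
Step 2: cheapest edge leaving the tree is E H (3); add H.
Step 3: cheapest edge leaving the tree is G H (2); add G.
Step 4: cheapest edge leaving the tree is G I (6); add I.
Step 5: cheapest edge leaving the tree is B E (7); add B.
Step 6: cheapest edge leaving the tree is B D (2); add D.
Step 7: cheapest edge leaving the tree is A F (13); add F.
Step 8: cheapest edge leaving the tree is C F (13); add C.
Vertex order: A, E, H, G, I, B, D, F, C. The 5th vertex is I.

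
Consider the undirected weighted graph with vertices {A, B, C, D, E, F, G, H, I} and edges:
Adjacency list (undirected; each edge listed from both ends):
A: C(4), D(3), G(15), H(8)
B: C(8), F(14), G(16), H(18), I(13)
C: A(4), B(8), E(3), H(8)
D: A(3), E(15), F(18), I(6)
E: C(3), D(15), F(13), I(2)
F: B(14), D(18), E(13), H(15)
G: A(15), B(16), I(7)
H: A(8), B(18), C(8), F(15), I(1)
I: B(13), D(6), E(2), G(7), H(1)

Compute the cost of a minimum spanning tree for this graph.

Kruskal: consider edges lightest-first.
H I (1): add — endpoints in different components.
E I (2): add — endpoints in different components.
A D (3): add — endpoints in different components.
C E (3): add — endpoints in different components.
A C (4): add — endpoints in different components.
D I (6): skip — D and I already connected.
G I (7): add — endpoints in different components.
A H (8): skip — A and H already connected.
B C (8): add — endpoints in different components.
C H (8): skip — C and H already connected.
B I (13): skip — B and I already connected.
E F (13): add — endpoints in different components.
MST edges: H I, E I, A D, C E, A C, G I, B C, E F; total weight 1+2+3+3+4+7+8+13 = 41.

41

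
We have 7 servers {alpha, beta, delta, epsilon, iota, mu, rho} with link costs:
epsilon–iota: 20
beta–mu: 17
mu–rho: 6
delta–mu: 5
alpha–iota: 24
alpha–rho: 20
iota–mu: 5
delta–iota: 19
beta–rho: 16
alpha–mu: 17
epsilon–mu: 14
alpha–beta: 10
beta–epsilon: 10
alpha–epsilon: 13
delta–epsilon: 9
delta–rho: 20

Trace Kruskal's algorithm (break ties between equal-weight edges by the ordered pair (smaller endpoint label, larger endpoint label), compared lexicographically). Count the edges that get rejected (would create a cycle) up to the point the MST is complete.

Kruskal: consider edges lightest-first.
delta–mu (5): add — endpoints in different components.
iota–mu (5): add — endpoints in different components.
mu–rho (6): add — endpoints in different components.
delta–epsilon (9): add — endpoints in different components.
alpha–beta (10): add — endpoints in different components.
beta–epsilon (10): add — endpoints in different components.
Edges rejected before the tree was complete: 0.

0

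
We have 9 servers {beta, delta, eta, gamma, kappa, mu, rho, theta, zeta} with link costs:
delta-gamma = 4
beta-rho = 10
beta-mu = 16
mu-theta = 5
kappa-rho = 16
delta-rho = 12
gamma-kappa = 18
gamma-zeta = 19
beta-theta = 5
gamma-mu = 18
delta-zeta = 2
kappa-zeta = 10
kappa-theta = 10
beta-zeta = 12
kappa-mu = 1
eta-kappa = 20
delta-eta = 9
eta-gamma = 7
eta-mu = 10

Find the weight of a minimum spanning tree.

44

Sort edges by weight, then run Kruskal:
kappa-mu (1): add — endpoints in different components.
delta-zeta (2): add — endpoints in different components.
delta-gamma (4): add — endpoints in different components.
beta-theta (5): add — endpoints in different components.
mu-theta (5): add — endpoints in different components.
eta-gamma (7): add — endpoints in different components.
delta-eta (9): skip — eta and delta already connected.
beta-rho (10): add — endpoints in different components.
eta-mu (10): add — endpoints in different components.
MST edges: kappa-mu, delta-zeta, delta-gamma, beta-theta, mu-theta, eta-gamma, beta-rho, eta-mu; total weight 1+2+4+5+5+7+10+10 = 44.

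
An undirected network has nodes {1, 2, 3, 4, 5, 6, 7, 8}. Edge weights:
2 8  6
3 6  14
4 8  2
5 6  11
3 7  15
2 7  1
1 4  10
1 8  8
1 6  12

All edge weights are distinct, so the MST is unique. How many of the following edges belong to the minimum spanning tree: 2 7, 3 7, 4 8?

2

Kruskal: consider edges lightest-first.
2 7 (1): add — endpoints in different components.
4 8 (2): add — endpoints in different components.
2 8 (6): add — endpoints in different components.
1 8 (8): add — endpoints in different components.
1 4 (10): skip — 1 and 4 already connected.
5 6 (11): add — endpoints in different components.
1 6 (12): add — endpoints in different components.
3 6 (14): add — endpoints in different components.
MST edge set: {2 7, 4 8, 2 8, 1 8, 5 6, 1 6, 3 6}.
Of the listed edges, {2 7, 4 8} are in the MST → 2.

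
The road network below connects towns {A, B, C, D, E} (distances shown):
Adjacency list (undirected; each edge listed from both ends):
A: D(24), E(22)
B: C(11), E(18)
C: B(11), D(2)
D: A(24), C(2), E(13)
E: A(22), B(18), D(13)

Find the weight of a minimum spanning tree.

Grow the tree from A using Prim:
Step 1: frontier [A-E 22, A-D 24] → take A-E (22); add E.
Step 2: frontier [A-D 24, D-E 13, B-E 18] → take D-E (13); add D.
Step 3: frontier [C-D 2, B-E 18] → take C-D (2); add C.
Step 4: frontier [B-C 11, B-E 18] → take B-C (11); add B.
MST edges: A-E, D-E, C-D, B-C; total weight 22+13+2+11 = 48.

48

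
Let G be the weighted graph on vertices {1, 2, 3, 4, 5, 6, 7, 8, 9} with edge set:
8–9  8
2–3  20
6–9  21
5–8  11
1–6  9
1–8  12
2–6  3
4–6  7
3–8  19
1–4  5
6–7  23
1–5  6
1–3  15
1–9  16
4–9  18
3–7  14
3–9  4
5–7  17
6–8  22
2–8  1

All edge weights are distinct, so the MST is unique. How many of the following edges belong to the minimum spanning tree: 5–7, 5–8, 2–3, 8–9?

Kruskal: consider edges lightest-first.
2–8 (1): add — endpoints in different components.
2–6 (3): add — endpoints in different components.
3–9 (4): add — endpoints in different components.
1–4 (5): add — endpoints in different components.
1–5 (6): add — endpoints in different components.
4–6 (7): add — endpoints in different components.
8–9 (8): add — endpoints in different components.
1–6 (9): skip — 1 and 6 already connected.
5–8 (11): skip — 5 and 8 already connected.
1–8 (12): skip — 1 and 8 already connected.
3–7 (14): add — endpoints in different components.
MST edge set: {2–8, 2–6, 3–9, 1–4, 1–5, 4–6, 8–9, 3–7}.
Of the listed edges, {8–9} are in the MST → 1.

1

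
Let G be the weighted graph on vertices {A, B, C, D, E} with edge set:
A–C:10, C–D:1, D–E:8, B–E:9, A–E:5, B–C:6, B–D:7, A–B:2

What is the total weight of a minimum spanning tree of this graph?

14

Prim, starting at B.
Step 1: frontier [A–B 2, B–C 6, B–D 7, B–E 9] → take A–B (2); add A.
Step 2: frontier [A–E 5, A–C 10, B–C 6, B–D 7, B–E 9] → take A–E (5); add E.
Step 3: frontier [A–C 10, B–C 6, B–D 7, D–E 8] → take B–C (6); add C.
Step 4: frontier [B–D 7, C–D 1, D–E 8] → take C–D (1); add D.
MST edges: A–B, A–E, B–C, C–D; total weight 2+5+6+1 = 14.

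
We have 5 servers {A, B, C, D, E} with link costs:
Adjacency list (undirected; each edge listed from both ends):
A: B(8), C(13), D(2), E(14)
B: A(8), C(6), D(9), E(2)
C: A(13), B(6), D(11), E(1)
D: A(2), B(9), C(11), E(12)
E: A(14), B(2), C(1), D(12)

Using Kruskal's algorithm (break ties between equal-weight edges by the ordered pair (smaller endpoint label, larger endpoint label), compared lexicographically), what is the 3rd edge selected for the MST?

B-E

Kruskal's algorithm — process edges by increasing weight (ties by edge label):
C E (1): add — endpoints in different components.
A D (2): add — endpoints in different components.
B E (2): add — endpoints in different components.
B C (6): skip — B and C already connected.
A B (8): add — endpoints in different components.
The 3rd edge added is B E.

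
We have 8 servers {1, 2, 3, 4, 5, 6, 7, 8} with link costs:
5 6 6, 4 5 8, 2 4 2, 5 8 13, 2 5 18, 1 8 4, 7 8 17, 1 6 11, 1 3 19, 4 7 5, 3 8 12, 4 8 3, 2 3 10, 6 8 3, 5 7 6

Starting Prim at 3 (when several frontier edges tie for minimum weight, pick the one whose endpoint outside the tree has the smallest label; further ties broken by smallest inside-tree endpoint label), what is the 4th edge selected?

Grow the tree from 3 using Prim:
Step 1: cheapest edge leaving the tree is 2 3 (10); add 2.
Step 2: cheapest edge leaving the tree is 2 4 (2); add 4.
Step 3: cheapest edge leaving the tree is 4 8 (3); add 8.
Step 4: cheapest edge leaving the tree is 6 8 (3); add 6.
Step 5: cheapest edge leaving the tree is 1 8 (4); add 1.
Step 6: cheapest edge leaving the tree is 4 7 (5); add 7.
Step 7: cheapest edge leaving the tree is 5 6 (6); add 5.
The 4th edge added is 6 8.

6-8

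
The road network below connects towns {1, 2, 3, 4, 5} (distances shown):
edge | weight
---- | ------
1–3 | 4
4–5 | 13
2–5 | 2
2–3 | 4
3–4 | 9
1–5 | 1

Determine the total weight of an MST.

16

Kruskal's algorithm — process edges by increasing weight (ties by edge label):
1–5 (1): add — endpoints in different components.
2–5 (2): add — endpoints in different components.
1–3 (4): add — endpoints in different components.
2–3 (4): skip — 2 and 3 already connected.
3–4 (9): add — endpoints in different components.
MST edges: 1–5, 2–5, 1–3, 3–4; total weight 1+2+4+9 = 16.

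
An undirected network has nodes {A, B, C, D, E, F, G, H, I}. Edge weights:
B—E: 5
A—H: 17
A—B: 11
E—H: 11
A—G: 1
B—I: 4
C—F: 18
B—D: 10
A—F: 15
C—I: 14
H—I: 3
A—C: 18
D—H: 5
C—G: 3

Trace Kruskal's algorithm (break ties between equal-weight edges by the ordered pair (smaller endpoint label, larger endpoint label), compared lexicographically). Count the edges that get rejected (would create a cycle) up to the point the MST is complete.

3

Kruskal's algorithm — process edges by increasing weight (ties by edge label):
A—G (1): add — endpoints in different components.
C—G (3): add — endpoints in different components.
H—I (3): add — endpoints in different components.
B—I (4): add — endpoints in different components.
B—E (5): add — endpoints in different components.
D—H (5): add — endpoints in different components.
B—D (10): skip — B and D already connected.
A—B (11): add — endpoints in different components.
E—H (11): skip — E and H already connected.
C—I (14): skip — C and I already connected.
A—F (15): add — endpoints in different components.
Edges rejected before the tree was complete: 3.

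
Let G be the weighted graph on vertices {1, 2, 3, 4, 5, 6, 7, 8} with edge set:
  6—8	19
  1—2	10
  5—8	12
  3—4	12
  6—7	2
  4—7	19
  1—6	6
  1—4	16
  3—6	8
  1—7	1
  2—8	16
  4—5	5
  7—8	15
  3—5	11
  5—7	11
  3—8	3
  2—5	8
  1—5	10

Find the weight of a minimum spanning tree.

37

Grow the tree from 4 using Prim:
Step 1: cheapest edge leaving the tree is 4—5 (5); add 5.
Step 2: cheapest edge leaving the tree is 2—5 (8); add 2.
Step 3: cheapest edge leaving the tree is 1—2 (10); add 1.
Step 4: cheapest edge leaving the tree is 1—7 (1); add 7.
Step 5: cheapest edge leaving the tree is 6—7 (2); add 6.
Step 6: cheapest edge leaving the tree is 3—6 (8); add 3.
Step 7: cheapest edge leaving the tree is 3—8 (3); add 8.
MST edges: 4—5, 2—5, 1—2, 1—7, 6—7, 3—6, 3—8; total weight 5+8+10+1+2+8+3 = 37.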